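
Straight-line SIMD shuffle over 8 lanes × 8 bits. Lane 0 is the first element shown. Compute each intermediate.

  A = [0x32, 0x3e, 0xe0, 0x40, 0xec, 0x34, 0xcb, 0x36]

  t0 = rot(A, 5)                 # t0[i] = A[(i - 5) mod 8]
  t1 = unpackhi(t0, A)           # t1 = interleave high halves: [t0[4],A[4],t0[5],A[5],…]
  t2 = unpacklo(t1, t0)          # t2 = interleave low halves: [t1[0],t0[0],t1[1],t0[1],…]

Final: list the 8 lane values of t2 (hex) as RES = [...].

→ t0 |40|ec|34|cb|36|32|3e|e0|
→ t1 |36|ec|32|34|3e|cb|e0|36|
→ t2 |36|40|ec|ec|32|34|34|cb|

RES = [0x36, 0x40, 0xec, 0xec, 0x32, 0x34, 0x34, 0xcb]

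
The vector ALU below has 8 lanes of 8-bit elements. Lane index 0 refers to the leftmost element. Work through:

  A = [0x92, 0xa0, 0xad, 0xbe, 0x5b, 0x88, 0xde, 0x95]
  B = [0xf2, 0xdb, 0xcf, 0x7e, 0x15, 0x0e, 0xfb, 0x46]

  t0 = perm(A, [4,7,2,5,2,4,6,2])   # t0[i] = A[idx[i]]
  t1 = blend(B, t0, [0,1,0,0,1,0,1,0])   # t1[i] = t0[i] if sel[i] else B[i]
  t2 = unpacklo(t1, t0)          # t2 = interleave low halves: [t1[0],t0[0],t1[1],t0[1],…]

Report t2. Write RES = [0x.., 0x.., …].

RES = [0xf2, 0x5b, 0x95, 0x95, 0xcf, 0xad, 0x7e, 0x88]

  t0: 5b 95 ad 88 ad 5b de ad
  t1: f2 95 cf 7e ad 0e de 46
  t2: f2 5b 95 95 cf ad 7e 88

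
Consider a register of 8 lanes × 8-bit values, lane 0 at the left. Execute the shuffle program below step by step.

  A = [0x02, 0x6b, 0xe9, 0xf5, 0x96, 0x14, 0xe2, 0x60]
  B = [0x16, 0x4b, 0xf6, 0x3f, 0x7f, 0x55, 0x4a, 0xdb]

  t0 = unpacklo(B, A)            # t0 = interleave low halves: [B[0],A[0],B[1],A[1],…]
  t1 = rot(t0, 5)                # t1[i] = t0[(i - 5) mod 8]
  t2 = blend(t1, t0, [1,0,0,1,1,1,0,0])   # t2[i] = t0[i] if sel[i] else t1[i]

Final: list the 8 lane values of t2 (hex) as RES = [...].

RES = [ 0x16  0xf6  0xe9  0x6b  0xf6  0xe9  0x02  0x4b ]

→ t0 |16|02|4b|6b|f6|e9|3f|f5|
→ t1 |6b|f6|e9|3f|f5|16|02|4b|
→ t2 |16|f6|e9|6b|f6|e9|02|4b|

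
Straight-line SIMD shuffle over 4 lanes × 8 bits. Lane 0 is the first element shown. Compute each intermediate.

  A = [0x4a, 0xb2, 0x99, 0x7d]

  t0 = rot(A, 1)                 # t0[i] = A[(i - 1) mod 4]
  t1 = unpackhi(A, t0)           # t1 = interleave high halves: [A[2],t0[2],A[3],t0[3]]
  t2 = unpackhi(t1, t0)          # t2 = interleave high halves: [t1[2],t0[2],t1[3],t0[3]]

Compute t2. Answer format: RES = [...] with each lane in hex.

t0 = [0x7d, 0x4a, 0xb2, 0x99]
t1 = [0x99, 0xb2, 0x7d, 0x99]
t2 = [0x7d, 0xb2, 0x99, 0x99]

RES = [ 0x7d  0xb2  0x99  0x99 ]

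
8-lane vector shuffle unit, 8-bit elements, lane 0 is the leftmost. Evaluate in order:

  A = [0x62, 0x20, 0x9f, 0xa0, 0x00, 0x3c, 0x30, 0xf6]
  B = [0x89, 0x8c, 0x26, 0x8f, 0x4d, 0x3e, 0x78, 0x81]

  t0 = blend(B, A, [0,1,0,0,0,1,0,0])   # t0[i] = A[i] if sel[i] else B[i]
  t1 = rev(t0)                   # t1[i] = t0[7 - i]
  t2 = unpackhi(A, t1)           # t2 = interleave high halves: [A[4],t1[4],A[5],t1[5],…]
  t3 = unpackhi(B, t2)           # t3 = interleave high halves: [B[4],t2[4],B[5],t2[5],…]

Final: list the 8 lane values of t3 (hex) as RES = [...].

RES = [ 0x4d  0x30  0x3e  0x20  0x78  0xf6  0x81  0x89 ]

→ t0 |89|20|26|8f|4d|3c|78|81|
→ t1 |81|78|3c|4d|8f|26|20|89|
→ t2 |00|8f|3c|26|30|20|f6|89|
→ t3 |4d|30|3e|20|78|f6|81|89|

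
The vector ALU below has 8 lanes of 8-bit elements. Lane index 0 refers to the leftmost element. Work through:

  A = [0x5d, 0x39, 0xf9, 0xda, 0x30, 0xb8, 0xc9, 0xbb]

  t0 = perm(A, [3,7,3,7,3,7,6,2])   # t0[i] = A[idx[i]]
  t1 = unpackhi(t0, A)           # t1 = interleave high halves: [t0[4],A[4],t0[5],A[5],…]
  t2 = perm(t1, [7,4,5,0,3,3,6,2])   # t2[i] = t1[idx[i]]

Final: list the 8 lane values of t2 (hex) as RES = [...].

  t0: da bb da bb da bb c9 f9
  t1: da 30 bb b8 c9 c9 f9 bb
  t2: bb c9 c9 da b8 b8 f9 bb

RES = [ 0xbb  0xc9  0xc9  0xda  0xb8  0xb8  0xf9  0xbb ]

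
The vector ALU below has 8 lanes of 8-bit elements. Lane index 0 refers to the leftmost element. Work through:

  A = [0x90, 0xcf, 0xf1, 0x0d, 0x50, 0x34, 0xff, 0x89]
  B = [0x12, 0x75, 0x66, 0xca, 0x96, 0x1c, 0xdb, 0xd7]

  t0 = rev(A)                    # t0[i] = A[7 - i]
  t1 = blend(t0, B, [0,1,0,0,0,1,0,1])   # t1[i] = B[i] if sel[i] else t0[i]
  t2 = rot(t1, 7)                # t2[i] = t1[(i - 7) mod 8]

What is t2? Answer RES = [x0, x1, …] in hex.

  t0: 89 ff 34 50 0d f1 cf 90
  t1: 89 75 34 50 0d 1c cf d7
  t2: 75 34 50 0d 1c cf d7 89

RES = [0x75, 0x34, 0x50, 0x0d, 0x1c, 0xcf, 0xd7, 0x89]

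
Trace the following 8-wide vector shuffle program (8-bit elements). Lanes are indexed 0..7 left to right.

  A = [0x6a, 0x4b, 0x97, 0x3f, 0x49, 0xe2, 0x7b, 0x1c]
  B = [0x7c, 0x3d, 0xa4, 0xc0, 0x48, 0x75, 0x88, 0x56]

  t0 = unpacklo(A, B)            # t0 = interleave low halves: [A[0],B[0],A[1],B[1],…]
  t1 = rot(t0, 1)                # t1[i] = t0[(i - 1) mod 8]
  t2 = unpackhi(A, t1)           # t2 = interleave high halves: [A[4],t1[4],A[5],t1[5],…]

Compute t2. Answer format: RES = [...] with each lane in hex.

t0 = [0x6a, 0x7c, 0x4b, 0x3d, 0x97, 0xa4, 0x3f, 0xc0]
t1 = [0xc0, 0x6a, 0x7c, 0x4b, 0x3d, 0x97, 0xa4, 0x3f]
t2 = [0x49, 0x3d, 0xe2, 0x97, 0x7b, 0xa4, 0x1c, 0x3f]

RES = [0x49, 0x3d, 0xe2, 0x97, 0x7b, 0xa4, 0x1c, 0x3f]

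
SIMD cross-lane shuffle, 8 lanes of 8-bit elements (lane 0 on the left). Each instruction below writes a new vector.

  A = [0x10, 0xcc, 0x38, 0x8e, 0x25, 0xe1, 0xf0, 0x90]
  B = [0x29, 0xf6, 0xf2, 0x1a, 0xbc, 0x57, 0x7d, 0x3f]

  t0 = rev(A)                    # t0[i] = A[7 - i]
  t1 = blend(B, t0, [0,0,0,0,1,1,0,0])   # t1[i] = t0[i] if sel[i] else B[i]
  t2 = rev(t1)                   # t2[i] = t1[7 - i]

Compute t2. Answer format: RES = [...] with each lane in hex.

RES = [0x3f, 0x7d, 0x38, 0x8e, 0x1a, 0xf2, 0xf6, 0x29]

t0 = [0x90, 0xf0, 0xe1, 0x25, 0x8e, 0x38, 0xcc, 0x10]
t1 = [0x29, 0xf6, 0xf2, 0x1a, 0x8e, 0x38, 0x7d, 0x3f]
t2 = [0x3f, 0x7d, 0x38, 0x8e, 0x1a, 0xf2, 0xf6, 0x29]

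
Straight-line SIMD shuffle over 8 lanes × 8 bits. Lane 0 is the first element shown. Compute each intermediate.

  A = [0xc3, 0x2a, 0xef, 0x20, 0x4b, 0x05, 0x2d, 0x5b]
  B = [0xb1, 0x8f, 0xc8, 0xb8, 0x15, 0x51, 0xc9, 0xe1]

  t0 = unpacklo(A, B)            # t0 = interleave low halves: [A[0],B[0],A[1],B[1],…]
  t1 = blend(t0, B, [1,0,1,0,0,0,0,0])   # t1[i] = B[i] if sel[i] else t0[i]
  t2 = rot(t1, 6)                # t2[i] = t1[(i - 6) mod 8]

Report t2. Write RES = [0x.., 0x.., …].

t0 = [0xc3, 0xb1, 0x2a, 0x8f, 0xef, 0xc8, 0x20, 0xb8]
t1 = [0xb1, 0xb1, 0xc8, 0x8f, 0xef, 0xc8, 0x20, 0xb8]
t2 = [0xc8, 0x8f, 0xef, 0xc8, 0x20, 0xb8, 0xb1, 0xb1]

RES = [ 0xc8  0x8f  0xef  0xc8  0x20  0xb8  0xb1  0xb1 ]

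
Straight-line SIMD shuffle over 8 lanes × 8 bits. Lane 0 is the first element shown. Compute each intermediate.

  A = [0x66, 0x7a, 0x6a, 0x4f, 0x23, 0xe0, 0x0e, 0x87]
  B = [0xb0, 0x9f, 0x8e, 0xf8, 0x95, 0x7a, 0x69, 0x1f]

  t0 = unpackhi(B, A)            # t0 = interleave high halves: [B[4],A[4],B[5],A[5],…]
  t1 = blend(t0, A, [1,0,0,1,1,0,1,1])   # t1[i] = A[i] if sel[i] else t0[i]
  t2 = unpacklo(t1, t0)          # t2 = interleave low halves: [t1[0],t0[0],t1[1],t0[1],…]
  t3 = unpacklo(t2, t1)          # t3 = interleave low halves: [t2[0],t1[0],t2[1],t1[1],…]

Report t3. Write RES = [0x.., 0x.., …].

RES = [0x66, 0x66, 0x95, 0x23, 0x23, 0x7a, 0x23, 0x4f]

t0 = [0x95, 0x23, 0x7a, 0xe0, 0x69, 0x0e, 0x1f, 0x87]
t1 = [0x66, 0x23, 0x7a, 0x4f, 0x23, 0x0e, 0x0e, 0x87]
t2 = [0x66, 0x95, 0x23, 0x23, 0x7a, 0x7a, 0x4f, 0xe0]
t3 = [0x66, 0x66, 0x95, 0x23, 0x23, 0x7a, 0x23, 0x4f]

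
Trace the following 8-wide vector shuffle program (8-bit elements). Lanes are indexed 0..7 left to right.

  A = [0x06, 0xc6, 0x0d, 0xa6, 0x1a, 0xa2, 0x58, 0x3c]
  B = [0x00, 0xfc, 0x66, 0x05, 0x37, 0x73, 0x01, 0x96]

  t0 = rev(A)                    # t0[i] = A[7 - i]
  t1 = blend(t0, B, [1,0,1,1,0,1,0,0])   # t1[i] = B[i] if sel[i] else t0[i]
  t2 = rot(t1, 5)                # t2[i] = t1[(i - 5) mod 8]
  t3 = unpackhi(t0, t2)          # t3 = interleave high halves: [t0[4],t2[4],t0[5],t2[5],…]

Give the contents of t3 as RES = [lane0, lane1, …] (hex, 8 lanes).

RES = [0xa6, 0x06, 0x0d, 0x00, 0xc6, 0x58, 0x06, 0x66]

  t0: 3c 58 a2 1a a6 0d c6 06
  t1: 00 58 66 05 a6 73 c6 06
  t2: 05 a6 73 c6 06 00 58 66
  t3: a6 06 0d 00 c6 58 06 66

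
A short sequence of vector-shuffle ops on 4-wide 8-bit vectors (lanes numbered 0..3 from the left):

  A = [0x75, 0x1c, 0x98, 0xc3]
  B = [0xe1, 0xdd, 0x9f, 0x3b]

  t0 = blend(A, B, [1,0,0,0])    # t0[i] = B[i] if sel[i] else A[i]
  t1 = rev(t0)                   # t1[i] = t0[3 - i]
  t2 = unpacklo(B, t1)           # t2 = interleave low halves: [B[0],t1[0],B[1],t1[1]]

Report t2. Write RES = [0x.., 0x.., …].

RES = [0xe1, 0xc3, 0xdd, 0x98]

  t0: e1 1c 98 c3
  t1: c3 98 1c e1
  t2: e1 c3 dd 98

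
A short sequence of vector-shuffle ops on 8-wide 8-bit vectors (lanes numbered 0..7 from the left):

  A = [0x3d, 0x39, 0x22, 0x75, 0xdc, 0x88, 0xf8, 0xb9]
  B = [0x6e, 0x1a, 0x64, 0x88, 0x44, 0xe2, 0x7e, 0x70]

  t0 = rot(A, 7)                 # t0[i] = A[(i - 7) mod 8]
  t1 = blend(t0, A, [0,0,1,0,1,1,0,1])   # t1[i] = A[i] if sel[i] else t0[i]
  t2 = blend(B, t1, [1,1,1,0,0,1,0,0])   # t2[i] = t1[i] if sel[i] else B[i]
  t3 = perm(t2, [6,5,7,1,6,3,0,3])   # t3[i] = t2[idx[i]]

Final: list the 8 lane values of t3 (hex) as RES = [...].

  t0: 39 22 75 dc 88 f8 b9 3d
  t1: 39 22 22 dc dc 88 b9 b9
  t2: 39 22 22 88 44 88 7e 70
  t3: 7e 88 70 22 7e 88 39 88

RES = [ 0x7e  0x88  0x70  0x22  0x7e  0x88  0x39  0x88 ]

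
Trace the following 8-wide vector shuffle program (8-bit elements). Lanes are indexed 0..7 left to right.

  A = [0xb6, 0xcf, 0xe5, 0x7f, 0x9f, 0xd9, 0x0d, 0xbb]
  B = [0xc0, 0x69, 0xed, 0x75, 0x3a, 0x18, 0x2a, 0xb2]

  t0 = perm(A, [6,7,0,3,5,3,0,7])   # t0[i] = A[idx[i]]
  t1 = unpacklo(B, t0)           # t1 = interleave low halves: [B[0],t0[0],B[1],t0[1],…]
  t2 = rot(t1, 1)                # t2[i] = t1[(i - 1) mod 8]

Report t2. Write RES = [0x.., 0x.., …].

  t0: 0d bb b6 7f d9 7f b6 bb
  t1: c0 0d 69 bb ed b6 75 7f
  t2: 7f c0 0d 69 bb ed b6 75

RES = [ 0x7f  0xc0  0x0d  0x69  0xbb  0xed  0xb6  0x75 ]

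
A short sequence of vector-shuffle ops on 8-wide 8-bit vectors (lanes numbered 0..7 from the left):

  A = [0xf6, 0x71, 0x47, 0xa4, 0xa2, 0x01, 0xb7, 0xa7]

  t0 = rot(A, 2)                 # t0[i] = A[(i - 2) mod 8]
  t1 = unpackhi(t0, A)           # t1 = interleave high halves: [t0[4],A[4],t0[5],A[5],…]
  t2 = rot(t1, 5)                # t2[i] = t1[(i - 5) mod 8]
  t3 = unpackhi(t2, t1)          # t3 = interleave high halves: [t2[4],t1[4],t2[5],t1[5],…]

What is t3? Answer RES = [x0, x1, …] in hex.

  t0: b7 a7 f6 71 47 a4 a2 01
  t1: 47 a2 a4 01 a2 b7 01 a7
  t2: 01 a2 b7 01 a7 47 a2 a4
  t3: a7 a2 47 b7 a2 01 a4 a7

RES = [0xa7, 0xa2, 0x47, 0xb7, 0xa2, 0x01, 0xa4, 0xa7]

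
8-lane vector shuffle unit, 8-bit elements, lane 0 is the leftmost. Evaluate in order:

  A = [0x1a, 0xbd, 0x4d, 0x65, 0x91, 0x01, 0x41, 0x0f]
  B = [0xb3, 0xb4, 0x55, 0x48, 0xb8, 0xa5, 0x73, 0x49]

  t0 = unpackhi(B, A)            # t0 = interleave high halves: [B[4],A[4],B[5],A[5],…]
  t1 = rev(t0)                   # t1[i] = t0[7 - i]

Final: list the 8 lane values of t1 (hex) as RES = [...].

RES = [ 0x0f  0x49  0x41  0x73  0x01  0xa5  0x91  0xb8 ]

t0 = [0xb8, 0x91, 0xa5, 0x01, 0x73, 0x41, 0x49, 0x0f]
t1 = [0x0f, 0x49, 0x41, 0x73, 0x01, 0xa5, 0x91, 0xb8]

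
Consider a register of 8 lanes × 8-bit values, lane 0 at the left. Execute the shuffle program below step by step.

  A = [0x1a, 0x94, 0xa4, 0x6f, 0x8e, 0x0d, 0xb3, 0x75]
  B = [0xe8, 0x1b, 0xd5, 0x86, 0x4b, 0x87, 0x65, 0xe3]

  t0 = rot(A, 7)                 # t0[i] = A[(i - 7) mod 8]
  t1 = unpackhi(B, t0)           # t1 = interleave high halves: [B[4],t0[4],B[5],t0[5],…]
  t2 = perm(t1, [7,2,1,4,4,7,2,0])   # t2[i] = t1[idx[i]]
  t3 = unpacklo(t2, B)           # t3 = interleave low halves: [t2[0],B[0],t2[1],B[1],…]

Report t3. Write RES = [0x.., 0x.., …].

→ t0 |94|a4|6f|8e|0d|b3|75|1a|
→ t1 |4b|0d|87|b3|65|75|e3|1a|
→ t2 |1a|87|0d|65|65|1a|87|4b|
→ t3 |1a|e8|87|1b|0d|d5|65|86|

RES = [ 0x1a  0xe8  0x87  0x1b  0x0d  0xd5  0x65  0x86 ]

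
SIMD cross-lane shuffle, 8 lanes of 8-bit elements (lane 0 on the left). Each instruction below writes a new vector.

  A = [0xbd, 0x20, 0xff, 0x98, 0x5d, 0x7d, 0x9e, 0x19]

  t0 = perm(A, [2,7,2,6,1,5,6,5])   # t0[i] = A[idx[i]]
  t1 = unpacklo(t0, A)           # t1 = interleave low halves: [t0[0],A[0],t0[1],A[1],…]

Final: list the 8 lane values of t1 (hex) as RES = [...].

RES = [ 0xff  0xbd  0x19  0x20  0xff  0xff  0x9e  0x98 ]

  t0: ff 19 ff 9e 20 7d 9e 7d
  t1: ff bd 19 20 ff ff 9e 98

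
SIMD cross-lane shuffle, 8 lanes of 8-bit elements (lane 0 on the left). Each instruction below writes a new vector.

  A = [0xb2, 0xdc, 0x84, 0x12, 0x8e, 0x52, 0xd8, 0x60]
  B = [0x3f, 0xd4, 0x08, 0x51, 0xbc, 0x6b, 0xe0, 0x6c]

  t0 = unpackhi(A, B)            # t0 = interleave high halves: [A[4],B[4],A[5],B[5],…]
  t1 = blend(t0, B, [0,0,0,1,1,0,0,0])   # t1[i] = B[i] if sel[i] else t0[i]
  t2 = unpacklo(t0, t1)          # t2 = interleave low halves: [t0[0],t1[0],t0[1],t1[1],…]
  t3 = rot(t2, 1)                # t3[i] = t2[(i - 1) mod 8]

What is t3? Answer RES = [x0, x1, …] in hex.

→ t0 |8e|bc|52|6b|d8|e0|60|6c|
→ t1 |8e|bc|52|51|bc|e0|60|6c|
→ t2 |8e|8e|bc|bc|52|52|6b|51|
→ t3 |51|8e|8e|bc|bc|52|52|6b|

RES = [ 0x51  0x8e  0x8e  0xbc  0xbc  0x52  0x52  0x6b ]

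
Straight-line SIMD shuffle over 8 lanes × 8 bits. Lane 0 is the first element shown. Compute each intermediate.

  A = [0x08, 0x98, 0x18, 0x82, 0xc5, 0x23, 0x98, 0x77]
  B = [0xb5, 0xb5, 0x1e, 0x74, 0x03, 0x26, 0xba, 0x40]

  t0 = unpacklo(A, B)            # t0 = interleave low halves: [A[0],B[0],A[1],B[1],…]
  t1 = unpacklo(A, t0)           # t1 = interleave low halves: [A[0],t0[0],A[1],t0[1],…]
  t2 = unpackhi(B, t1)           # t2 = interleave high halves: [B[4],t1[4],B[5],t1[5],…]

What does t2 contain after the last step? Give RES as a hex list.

  t0: 08 b5 98 b5 18 1e 82 74
  t1: 08 08 98 b5 18 98 82 b5
  t2: 03 18 26 98 ba 82 40 b5

RES = [0x03, 0x18, 0x26, 0x98, 0xba, 0x82, 0x40, 0xb5]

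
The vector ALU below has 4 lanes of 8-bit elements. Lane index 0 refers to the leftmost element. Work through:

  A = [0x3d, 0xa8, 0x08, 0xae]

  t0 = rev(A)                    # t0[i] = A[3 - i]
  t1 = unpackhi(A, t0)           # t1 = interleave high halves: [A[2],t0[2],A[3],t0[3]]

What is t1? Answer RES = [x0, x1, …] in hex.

t0 = [0xae, 0x08, 0xa8, 0x3d]
t1 = [0x08, 0xa8, 0xae, 0x3d]

RES = [0x08, 0xa8, 0xae, 0x3d]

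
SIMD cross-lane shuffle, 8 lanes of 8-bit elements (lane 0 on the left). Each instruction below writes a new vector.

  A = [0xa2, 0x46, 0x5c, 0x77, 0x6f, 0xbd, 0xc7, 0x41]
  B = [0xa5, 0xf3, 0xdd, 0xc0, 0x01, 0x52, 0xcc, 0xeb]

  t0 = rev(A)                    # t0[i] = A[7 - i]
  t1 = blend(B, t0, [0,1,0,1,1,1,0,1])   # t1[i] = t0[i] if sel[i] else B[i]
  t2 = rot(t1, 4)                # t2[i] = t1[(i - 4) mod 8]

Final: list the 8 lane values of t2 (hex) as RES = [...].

t0 = [0x41, 0xc7, 0xbd, 0x6f, 0x77, 0x5c, 0x46, 0xa2]
t1 = [0xa5, 0xc7, 0xdd, 0x6f, 0x77, 0x5c, 0xcc, 0xa2]
t2 = [0x77, 0x5c, 0xcc, 0xa2, 0xa5, 0xc7, 0xdd, 0x6f]

RES = [0x77, 0x5c, 0xcc, 0xa2, 0xa5, 0xc7, 0xdd, 0x6f]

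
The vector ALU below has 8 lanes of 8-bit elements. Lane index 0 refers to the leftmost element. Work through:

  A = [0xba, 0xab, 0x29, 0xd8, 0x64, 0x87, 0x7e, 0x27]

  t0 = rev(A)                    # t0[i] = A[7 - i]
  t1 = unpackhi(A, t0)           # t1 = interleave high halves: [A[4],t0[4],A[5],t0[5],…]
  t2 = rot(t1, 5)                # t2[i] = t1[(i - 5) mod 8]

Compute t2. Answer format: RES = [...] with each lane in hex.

→ t0 |27|7e|87|64|d8|29|ab|ba|
→ t1 |64|d8|87|29|7e|ab|27|ba|
→ t2 |29|7e|ab|27|ba|64|d8|87|

RES = [0x29, 0x7e, 0xab, 0x27, 0xba, 0x64, 0xd8, 0x87]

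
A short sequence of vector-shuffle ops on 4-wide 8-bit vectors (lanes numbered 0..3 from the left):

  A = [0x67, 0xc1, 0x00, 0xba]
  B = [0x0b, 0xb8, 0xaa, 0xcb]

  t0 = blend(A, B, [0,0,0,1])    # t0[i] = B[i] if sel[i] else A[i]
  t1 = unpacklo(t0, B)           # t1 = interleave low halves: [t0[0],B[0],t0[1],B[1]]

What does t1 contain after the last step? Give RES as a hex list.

→ t0 |67|c1|00|cb|
→ t1 |67|0b|c1|b8|

RES = [0x67, 0x0b, 0xc1, 0xb8]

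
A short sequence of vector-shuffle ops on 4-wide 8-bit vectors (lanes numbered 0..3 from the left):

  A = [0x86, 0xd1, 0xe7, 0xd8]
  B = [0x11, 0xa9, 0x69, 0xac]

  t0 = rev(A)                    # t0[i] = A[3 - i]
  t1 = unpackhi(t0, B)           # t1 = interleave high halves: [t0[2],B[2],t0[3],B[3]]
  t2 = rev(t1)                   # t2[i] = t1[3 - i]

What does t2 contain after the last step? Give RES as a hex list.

  t0: d8 e7 d1 86
  t1: d1 69 86 ac
  t2: ac 86 69 d1

RES = [ 0xac  0x86  0x69  0xd1 ]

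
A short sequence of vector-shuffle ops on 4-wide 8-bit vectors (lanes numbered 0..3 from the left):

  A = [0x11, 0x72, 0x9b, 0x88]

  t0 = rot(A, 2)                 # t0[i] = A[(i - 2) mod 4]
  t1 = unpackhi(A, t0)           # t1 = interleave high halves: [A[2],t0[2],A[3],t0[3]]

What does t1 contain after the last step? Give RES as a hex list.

RES = [0x9b, 0x11, 0x88, 0x72]

  t0: 9b 88 11 72
  t1: 9b 11 88 72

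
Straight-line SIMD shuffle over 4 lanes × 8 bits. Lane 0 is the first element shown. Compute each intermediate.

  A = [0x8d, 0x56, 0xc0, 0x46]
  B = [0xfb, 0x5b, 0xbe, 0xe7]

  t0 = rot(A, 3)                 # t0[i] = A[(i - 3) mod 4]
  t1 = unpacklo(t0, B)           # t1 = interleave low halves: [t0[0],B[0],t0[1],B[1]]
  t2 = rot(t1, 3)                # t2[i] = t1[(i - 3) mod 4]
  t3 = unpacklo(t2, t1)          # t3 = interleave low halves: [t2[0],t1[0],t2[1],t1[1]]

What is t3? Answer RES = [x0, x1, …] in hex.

RES = [ 0xfb  0x56  0xc0  0xfb ]

t0 = [0x56, 0xc0, 0x46, 0x8d]
t1 = [0x56, 0xfb, 0xc0, 0x5b]
t2 = [0xfb, 0xc0, 0x5b, 0x56]
t3 = [0xfb, 0x56, 0xc0, 0xfb]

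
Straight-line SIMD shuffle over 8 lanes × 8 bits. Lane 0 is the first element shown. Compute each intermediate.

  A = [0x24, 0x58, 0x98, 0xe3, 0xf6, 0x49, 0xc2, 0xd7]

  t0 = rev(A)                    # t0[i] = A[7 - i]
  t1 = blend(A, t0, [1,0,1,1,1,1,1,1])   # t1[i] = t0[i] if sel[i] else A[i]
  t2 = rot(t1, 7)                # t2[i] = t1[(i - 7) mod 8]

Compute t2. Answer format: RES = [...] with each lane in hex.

RES = [0x58, 0x49, 0xf6, 0xe3, 0x98, 0x58, 0x24, 0xd7]

→ t0 |d7|c2|49|f6|e3|98|58|24|
→ t1 |d7|58|49|f6|e3|98|58|24|
→ t2 |58|49|f6|e3|98|58|24|d7|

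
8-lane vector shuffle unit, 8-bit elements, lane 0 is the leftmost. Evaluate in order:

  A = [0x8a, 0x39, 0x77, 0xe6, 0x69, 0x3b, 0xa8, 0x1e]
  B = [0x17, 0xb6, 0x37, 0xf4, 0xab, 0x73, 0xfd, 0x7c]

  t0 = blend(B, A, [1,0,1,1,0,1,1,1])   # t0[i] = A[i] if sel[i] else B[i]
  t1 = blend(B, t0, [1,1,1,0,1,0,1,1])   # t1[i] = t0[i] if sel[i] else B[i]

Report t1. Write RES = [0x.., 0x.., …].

RES = [ 0x8a  0xb6  0x77  0xf4  0xab  0x73  0xa8  0x1e ]

→ t0 |8a|b6|77|e6|ab|3b|a8|1e|
→ t1 |8a|b6|77|f4|ab|73|a8|1e|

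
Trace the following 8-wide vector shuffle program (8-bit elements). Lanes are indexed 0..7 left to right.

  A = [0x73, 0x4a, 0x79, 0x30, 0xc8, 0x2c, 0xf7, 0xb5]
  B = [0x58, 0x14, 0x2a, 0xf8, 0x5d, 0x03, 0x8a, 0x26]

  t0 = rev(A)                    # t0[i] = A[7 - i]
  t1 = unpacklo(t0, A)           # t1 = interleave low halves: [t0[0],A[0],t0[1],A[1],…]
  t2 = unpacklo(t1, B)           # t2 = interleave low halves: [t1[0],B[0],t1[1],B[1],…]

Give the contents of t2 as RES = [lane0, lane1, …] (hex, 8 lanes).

→ t0 |b5|f7|2c|c8|30|79|4a|73|
→ t1 |b5|73|f7|4a|2c|79|c8|30|
→ t2 |b5|58|73|14|f7|2a|4a|f8|

RES = [0xb5, 0x58, 0x73, 0x14, 0xf7, 0x2a, 0x4a, 0xf8]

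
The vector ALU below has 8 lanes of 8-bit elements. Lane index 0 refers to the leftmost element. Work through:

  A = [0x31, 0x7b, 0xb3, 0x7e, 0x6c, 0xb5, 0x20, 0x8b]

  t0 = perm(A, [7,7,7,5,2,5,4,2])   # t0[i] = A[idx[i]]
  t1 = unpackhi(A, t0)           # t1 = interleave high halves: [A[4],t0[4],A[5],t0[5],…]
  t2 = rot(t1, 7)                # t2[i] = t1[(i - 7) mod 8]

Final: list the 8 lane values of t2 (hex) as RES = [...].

t0 = [0x8b, 0x8b, 0x8b, 0xb5, 0xb3, 0xb5, 0x6c, 0xb3]
t1 = [0x6c, 0xb3, 0xb5, 0xb5, 0x20, 0x6c, 0x8b, 0xb3]
t2 = [0xb3, 0xb5, 0xb5, 0x20, 0x6c, 0x8b, 0xb3, 0x6c]

RES = [0xb3, 0xb5, 0xb5, 0x20, 0x6c, 0x8b, 0xb3, 0x6c]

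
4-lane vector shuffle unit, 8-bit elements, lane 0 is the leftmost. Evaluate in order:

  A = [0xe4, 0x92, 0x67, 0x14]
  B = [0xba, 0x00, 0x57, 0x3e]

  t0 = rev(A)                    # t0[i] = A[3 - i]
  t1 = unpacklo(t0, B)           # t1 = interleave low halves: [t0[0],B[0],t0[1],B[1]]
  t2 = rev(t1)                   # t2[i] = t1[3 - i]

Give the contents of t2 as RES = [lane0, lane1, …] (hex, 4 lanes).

t0 = [0x14, 0x67, 0x92, 0xe4]
t1 = [0x14, 0xba, 0x67, 0x00]
t2 = [0x00, 0x67, 0xba, 0x14]

RES = [0x00, 0x67, 0xba, 0x14]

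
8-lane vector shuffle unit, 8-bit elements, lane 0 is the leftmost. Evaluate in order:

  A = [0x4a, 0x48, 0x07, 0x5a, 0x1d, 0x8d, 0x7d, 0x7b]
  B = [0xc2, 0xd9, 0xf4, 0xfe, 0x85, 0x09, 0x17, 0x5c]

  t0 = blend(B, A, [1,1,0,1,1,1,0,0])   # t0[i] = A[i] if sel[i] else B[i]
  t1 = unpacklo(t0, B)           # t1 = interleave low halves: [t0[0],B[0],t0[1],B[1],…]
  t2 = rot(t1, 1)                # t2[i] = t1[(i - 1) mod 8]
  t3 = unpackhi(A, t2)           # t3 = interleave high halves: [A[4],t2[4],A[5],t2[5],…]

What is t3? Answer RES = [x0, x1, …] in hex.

→ t0 |4a|48|f4|5a|1d|8d|17|5c|
→ t1 |4a|c2|48|d9|f4|f4|5a|fe|
→ t2 |fe|4a|c2|48|d9|f4|f4|5a|
→ t3 |1d|d9|8d|f4|7d|f4|7b|5a|

RES = [0x1d, 0xd9, 0x8d, 0xf4, 0x7d, 0xf4, 0x7b, 0x5a]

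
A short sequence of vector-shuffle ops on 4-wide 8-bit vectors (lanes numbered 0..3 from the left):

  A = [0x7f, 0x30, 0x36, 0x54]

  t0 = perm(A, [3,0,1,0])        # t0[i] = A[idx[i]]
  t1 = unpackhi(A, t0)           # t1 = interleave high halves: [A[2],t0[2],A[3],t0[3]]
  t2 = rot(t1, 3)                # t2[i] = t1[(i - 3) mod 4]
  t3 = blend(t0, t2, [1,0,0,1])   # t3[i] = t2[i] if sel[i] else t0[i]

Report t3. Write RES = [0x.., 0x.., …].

→ t0 |54|7f|30|7f|
→ t1 |36|30|54|7f|
→ t2 |30|54|7f|36|
→ t3 |30|7f|30|36|

RES = [0x30, 0x7f, 0x30, 0x36]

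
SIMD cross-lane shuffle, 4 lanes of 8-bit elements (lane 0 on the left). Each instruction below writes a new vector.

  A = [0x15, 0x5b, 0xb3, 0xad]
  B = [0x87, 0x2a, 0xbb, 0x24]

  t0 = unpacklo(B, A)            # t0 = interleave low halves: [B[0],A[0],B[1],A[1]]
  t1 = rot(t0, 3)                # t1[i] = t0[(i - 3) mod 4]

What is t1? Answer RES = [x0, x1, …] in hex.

  t0: 87 15 2a 5b
  t1: 15 2a 5b 87

RES = [ 0x15  0x2a  0x5b  0x87 ]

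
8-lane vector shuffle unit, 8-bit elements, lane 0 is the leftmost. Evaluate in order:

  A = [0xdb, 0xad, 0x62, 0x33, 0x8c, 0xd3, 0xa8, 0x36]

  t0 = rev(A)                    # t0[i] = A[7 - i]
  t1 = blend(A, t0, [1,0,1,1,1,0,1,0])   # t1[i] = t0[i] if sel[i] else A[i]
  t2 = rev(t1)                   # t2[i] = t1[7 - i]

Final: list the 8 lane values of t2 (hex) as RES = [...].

t0 = [0x36, 0xa8, 0xd3, 0x8c, 0x33, 0x62, 0xad, 0xdb]
t1 = [0x36, 0xad, 0xd3, 0x8c, 0x33, 0xd3, 0xad, 0x36]
t2 = [0x36, 0xad, 0xd3, 0x33, 0x8c, 0xd3, 0xad, 0x36]

RES = [ 0x36  0xad  0xd3  0x33  0x8c  0xd3  0xad  0x36 ]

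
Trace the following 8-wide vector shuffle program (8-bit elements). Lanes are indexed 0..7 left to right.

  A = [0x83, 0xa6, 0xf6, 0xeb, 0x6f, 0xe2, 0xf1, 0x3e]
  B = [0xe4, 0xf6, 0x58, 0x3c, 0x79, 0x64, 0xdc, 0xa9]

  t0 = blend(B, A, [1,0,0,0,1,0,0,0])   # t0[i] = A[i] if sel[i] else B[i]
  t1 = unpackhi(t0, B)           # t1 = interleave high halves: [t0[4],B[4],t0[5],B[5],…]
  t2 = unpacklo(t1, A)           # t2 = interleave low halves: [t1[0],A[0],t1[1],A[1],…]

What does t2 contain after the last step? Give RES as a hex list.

RES = [0x6f, 0x83, 0x79, 0xa6, 0x64, 0xf6, 0x64, 0xeb]

→ t0 |83|f6|58|3c|6f|64|dc|a9|
→ t1 |6f|79|64|64|dc|dc|a9|a9|
→ t2 |6f|83|79|a6|64|f6|64|eb|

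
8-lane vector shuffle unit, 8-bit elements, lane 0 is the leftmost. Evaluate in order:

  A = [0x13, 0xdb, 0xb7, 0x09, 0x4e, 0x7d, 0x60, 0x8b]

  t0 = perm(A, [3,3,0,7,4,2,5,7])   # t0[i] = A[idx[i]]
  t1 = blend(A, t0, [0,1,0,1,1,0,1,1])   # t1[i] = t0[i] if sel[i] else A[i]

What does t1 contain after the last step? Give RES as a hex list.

RES = [0x13, 0x09, 0xb7, 0x8b, 0x4e, 0x7d, 0x7d, 0x8b]

t0 = [0x09, 0x09, 0x13, 0x8b, 0x4e, 0xb7, 0x7d, 0x8b]
t1 = [0x13, 0x09, 0xb7, 0x8b, 0x4e, 0x7d, 0x7d, 0x8b]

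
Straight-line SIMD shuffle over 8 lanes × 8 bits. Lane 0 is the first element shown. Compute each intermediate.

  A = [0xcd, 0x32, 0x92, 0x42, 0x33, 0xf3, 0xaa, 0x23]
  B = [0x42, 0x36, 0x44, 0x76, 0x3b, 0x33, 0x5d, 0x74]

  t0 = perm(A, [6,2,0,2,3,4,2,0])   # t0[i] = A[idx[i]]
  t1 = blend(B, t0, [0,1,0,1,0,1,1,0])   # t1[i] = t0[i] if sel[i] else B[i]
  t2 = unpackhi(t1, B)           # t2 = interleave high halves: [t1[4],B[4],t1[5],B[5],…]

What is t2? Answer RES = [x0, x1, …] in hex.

  t0: aa 92 cd 92 42 33 92 cd
  t1: 42 92 44 92 3b 33 92 74
  t2: 3b 3b 33 33 92 5d 74 74

RES = [0x3b, 0x3b, 0x33, 0x33, 0x92, 0x5d, 0x74, 0x74]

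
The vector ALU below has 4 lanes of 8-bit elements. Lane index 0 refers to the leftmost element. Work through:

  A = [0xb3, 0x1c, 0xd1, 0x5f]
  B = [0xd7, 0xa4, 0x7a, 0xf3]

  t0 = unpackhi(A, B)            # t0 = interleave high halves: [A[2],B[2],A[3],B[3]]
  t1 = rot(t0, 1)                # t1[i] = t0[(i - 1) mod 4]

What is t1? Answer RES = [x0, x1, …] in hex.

t0 = [0xd1, 0x7a, 0x5f, 0xf3]
t1 = [0xf3, 0xd1, 0x7a, 0x5f]

RES = [0xf3, 0xd1, 0x7a, 0x5f]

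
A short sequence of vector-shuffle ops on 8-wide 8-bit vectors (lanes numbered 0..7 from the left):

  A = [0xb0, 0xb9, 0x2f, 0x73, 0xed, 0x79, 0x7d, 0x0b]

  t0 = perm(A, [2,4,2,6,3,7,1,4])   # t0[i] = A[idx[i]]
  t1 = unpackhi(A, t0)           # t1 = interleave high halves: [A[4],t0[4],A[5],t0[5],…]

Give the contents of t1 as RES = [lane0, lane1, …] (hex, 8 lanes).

RES = [0xed, 0x73, 0x79, 0x0b, 0x7d, 0xb9, 0x0b, 0xed]

→ t0 |2f|ed|2f|7d|73|0b|b9|ed|
→ t1 |ed|73|79|0b|7d|b9|0b|ed|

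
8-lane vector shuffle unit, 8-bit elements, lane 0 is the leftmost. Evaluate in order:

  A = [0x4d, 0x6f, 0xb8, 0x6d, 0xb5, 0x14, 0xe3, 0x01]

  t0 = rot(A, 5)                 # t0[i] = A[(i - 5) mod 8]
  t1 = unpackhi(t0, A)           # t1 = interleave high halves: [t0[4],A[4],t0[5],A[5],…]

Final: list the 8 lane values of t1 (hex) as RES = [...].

RES = [ 0x01  0xb5  0x4d  0x14  0x6f  0xe3  0xb8  0x01 ]

→ t0 |6d|b5|14|e3|01|4d|6f|b8|
→ t1 |01|b5|4d|14|6f|e3|b8|01|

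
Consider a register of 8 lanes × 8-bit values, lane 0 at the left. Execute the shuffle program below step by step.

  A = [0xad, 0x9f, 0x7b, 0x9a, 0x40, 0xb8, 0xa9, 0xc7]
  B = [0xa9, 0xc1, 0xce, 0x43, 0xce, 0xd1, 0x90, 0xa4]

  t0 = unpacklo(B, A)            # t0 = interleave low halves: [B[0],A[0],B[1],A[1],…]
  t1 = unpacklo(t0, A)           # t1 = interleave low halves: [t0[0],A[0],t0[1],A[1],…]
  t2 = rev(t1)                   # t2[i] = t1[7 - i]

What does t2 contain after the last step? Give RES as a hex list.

→ t0 |a9|ad|c1|9f|ce|7b|43|9a|
→ t1 |a9|ad|ad|9f|c1|7b|9f|9a|
→ t2 |9a|9f|7b|c1|9f|ad|ad|a9|

RES = [0x9a, 0x9f, 0x7b, 0xc1, 0x9f, 0xad, 0xad, 0xa9]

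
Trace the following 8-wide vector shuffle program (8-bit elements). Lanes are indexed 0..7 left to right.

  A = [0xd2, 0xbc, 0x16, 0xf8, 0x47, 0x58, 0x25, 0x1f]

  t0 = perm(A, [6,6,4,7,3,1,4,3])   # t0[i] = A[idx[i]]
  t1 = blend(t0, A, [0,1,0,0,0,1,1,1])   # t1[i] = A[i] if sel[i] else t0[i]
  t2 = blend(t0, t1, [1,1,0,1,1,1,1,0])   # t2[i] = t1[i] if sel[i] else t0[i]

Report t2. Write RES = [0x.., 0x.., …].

RES = [0x25, 0xbc, 0x47, 0x1f, 0xf8, 0x58, 0x25, 0xf8]

  t0: 25 25 47 1f f8 bc 47 f8
  t1: 25 bc 47 1f f8 58 25 1f
  t2: 25 bc 47 1f f8 58 25 f8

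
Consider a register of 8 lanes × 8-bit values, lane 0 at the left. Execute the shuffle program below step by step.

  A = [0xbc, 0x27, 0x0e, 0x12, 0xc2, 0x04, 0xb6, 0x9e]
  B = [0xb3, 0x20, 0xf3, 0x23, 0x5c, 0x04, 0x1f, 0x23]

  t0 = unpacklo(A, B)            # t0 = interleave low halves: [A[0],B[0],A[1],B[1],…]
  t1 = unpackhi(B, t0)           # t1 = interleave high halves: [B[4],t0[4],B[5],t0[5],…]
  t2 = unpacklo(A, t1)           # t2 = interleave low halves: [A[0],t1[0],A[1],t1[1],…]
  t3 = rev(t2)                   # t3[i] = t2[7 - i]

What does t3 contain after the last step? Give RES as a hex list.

RES = [ 0xf3  0x12  0x04  0x0e  0x0e  0x27  0x5c  0xbc ]

→ t0 |bc|b3|27|20|0e|f3|12|23|
→ t1 |5c|0e|04|f3|1f|12|23|23|
→ t2 |bc|5c|27|0e|0e|04|12|f3|
→ t3 |f3|12|04|0e|0e|27|5c|bc|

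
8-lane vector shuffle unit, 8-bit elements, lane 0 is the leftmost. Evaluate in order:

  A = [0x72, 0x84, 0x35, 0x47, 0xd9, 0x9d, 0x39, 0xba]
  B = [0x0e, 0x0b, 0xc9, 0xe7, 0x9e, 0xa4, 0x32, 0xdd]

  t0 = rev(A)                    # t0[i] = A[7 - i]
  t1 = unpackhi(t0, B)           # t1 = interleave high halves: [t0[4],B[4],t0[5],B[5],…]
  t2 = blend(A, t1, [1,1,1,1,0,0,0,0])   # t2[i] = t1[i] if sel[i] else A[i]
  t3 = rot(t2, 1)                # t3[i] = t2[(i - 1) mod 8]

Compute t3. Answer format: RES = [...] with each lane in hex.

t0 = [0xba, 0x39, 0x9d, 0xd9, 0x47, 0x35, 0x84, 0x72]
t1 = [0x47, 0x9e, 0x35, 0xa4, 0x84, 0x32, 0x72, 0xdd]
t2 = [0x47, 0x9e, 0x35, 0xa4, 0xd9, 0x9d, 0x39, 0xba]
t3 = [0xba, 0x47, 0x9e, 0x35, 0xa4, 0xd9, 0x9d, 0x39]

RES = [0xba, 0x47, 0x9e, 0x35, 0xa4, 0xd9, 0x9d, 0x39]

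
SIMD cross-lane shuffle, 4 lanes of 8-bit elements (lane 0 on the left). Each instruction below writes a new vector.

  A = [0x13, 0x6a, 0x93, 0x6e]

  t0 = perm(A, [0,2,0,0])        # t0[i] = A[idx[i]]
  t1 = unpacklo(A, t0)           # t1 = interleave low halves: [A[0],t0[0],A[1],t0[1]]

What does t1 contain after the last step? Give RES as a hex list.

RES = [0x13, 0x13, 0x6a, 0x93]

t0 = [0x13, 0x93, 0x13, 0x13]
t1 = [0x13, 0x13, 0x6a, 0x93]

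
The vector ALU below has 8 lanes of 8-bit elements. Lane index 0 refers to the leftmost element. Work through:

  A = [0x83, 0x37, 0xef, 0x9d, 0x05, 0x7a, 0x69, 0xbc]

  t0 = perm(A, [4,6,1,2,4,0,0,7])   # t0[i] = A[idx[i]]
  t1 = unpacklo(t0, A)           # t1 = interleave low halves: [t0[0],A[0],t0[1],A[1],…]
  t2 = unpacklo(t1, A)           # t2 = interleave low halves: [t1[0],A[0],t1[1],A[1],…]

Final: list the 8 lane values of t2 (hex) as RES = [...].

RES = [0x05, 0x83, 0x83, 0x37, 0x69, 0xef, 0x37, 0x9d]

→ t0 |05|69|37|ef|05|83|83|bc|
→ t1 |05|83|69|37|37|ef|ef|9d|
→ t2 |05|83|83|37|69|ef|37|9d|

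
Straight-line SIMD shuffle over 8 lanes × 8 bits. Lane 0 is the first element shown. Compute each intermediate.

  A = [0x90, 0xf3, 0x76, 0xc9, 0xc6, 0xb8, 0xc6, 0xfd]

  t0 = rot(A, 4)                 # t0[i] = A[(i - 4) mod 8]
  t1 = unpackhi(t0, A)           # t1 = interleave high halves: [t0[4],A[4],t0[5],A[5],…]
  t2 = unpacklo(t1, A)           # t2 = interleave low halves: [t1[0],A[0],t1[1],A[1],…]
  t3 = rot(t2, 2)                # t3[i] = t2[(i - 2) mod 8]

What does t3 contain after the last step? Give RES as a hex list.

RES = [0xb8, 0xc9, 0x90, 0x90, 0xc6, 0xf3, 0xf3, 0x76]

t0 = [0xc6, 0xb8, 0xc6, 0xfd, 0x90, 0xf3, 0x76, 0xc9]
t1 = [0x90, 0xc6, 0xf3, 0xb8, 0x76, 0xc6, 0xc9, 0xfd]
t2 = [0x90, 0x90, 0xc6, 0xf3, 0xf3, 0x76, 0xb8, 0xc9]
t3 = [0xb8, 0xc9, 0x90, 0x90, 0xc6, 0xf3, 0xf3, 0x76]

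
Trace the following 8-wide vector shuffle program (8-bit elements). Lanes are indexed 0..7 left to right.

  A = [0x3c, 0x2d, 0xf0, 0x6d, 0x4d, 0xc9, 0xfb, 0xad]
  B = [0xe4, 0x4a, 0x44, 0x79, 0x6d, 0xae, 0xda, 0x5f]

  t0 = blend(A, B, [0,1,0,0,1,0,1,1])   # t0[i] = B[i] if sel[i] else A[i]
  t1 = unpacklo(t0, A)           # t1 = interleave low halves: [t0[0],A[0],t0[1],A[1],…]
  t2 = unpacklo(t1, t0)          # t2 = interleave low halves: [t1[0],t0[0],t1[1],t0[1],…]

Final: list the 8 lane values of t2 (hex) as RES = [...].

RES = [ 0x3c  0x3c  0x3c  0x4a  0x4a  0xf0  0x2d  0x6d ]

  t0: 3c 4a f0 6d 6d c9 da 5f
  t1: 3c 3c 4a 2d f0 f0 6d 6d
  t2: 3c 3c 3c 4a 4a f0 2d 6d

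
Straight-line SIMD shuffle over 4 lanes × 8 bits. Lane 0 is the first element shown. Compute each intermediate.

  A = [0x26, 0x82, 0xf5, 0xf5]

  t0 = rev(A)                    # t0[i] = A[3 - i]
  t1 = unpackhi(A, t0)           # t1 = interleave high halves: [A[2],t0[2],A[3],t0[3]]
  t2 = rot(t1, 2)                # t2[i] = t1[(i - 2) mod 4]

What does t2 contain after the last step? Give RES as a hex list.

RES = [0xf5, 0x26, 0xf5, 0x82]

  t0: f5 f5 82 26
  t1: f5 82 f5 26
  t2: f5 26 f5 82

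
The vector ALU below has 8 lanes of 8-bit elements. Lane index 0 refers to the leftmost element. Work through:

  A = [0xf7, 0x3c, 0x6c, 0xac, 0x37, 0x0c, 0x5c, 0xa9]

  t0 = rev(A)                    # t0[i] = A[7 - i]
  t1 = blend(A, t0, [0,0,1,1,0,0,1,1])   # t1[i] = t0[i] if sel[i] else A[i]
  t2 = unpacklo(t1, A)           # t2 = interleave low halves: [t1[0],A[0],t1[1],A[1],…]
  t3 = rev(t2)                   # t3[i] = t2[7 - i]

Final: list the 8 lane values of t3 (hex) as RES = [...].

RES = [ 0xac  0x37  0x6c  0x0c  0x3c  0x3c  0xf7  0xf7 ]

  t0: a9 5c 0c 37 ac 6c 3c f7
  t1: f7 3c 0c 37 37 0c 3c f7
  t2: f7 f7 3c 3c 0c 6c 37 ac
  t3: ac 37 6c 0c 3c 3c f7 f7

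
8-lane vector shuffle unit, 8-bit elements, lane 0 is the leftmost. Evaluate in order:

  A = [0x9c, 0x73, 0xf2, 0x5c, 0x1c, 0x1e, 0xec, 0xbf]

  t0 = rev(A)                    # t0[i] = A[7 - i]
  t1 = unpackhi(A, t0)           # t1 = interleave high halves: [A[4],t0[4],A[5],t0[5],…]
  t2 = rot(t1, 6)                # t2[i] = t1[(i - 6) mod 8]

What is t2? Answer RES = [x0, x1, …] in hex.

RES = [ 0x1e  0xf2  0xec  0x73  0xbf  0x9c  0x1c  0x5c ]

  t0: bf ec 1e 1c 5c f2 73 9c
  t1: 1c 5c 1e f2 ec 73 bf 9c
  t2: 1e f2 ec 73 bf 9c 1c 5c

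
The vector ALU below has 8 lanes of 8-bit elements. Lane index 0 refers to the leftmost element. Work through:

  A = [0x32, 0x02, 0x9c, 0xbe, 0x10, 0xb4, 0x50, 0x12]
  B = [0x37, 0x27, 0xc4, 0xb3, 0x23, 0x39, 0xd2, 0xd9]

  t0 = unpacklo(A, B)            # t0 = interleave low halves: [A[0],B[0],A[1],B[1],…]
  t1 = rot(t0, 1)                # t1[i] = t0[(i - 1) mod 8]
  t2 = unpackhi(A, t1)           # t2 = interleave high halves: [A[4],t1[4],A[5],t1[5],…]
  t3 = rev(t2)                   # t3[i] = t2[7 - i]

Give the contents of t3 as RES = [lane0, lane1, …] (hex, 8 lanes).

RES = [0xbe, 0x12, 0xc4, 0x50, 0x9c, 0xb4, 0x27, 0x10]

  t0: 32 37 02 27 9c c4 be b3
  t1: b3 32 37 02 27 9c c4 be
  t2: 10 27 b4 9c 50 c4 12 be
  t3: be 12 c4 50 9c b4 27 10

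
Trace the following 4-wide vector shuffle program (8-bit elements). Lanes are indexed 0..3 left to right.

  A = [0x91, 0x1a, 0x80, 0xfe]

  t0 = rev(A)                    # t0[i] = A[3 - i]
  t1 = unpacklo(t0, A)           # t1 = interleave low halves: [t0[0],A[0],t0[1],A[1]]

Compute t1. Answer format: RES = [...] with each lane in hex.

  t0: fe 80 1a 91
  t1: fe 91 80 1a

RES = [ 0xfe  0x91  0x80  0x1a ]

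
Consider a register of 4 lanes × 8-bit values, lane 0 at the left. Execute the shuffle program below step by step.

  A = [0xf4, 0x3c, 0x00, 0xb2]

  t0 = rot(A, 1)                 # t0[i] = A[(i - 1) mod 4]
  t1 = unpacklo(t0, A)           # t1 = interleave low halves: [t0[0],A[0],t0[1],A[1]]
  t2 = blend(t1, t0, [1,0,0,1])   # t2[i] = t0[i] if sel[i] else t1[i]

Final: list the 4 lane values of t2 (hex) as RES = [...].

t0 = [0xb2, 0xf4, 0x3c, 0x00]
t1 = [0xb2, 0xf4, 0xf4, 0x3c]
t2 = [0xb2, 0xf4, 0xf4, 0x00]

RES = [0xb2, 0xf4, 0xf4, 0x00]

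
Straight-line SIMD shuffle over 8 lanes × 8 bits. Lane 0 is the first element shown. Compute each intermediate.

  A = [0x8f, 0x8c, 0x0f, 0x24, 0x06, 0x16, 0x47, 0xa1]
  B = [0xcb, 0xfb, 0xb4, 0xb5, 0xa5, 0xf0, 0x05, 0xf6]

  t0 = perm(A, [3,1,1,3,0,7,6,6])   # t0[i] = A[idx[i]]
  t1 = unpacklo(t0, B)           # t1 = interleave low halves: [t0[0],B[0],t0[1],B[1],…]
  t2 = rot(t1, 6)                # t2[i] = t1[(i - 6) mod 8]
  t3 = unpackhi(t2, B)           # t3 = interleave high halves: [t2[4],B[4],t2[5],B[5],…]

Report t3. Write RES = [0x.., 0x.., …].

→ t0 |24|8c|8c|24|8f|a1|47|47|
→ t1 |24|cb|8c|fb|8c|b4|24|b5|
→ t2 |8c|fb|8c|b4|24|b5|24|cb|
→ t3 |24|a5|b5|f0|24|05|cb|f6|

RES = [0x24, 0xa5, 0xb5, 0xf0, 0x24, 0x05, 0xcb, 0xf6]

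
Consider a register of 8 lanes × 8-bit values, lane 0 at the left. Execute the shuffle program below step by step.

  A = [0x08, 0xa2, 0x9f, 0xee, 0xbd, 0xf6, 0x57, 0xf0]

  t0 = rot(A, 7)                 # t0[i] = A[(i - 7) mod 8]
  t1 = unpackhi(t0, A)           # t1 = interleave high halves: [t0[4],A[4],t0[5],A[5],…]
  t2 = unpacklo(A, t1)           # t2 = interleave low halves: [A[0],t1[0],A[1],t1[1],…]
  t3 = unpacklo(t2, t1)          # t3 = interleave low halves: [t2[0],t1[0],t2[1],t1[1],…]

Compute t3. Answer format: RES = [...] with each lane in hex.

RES = [ 0x08  0xf6  0xf6  0xbd  0xa2  0x57  0xbd  0xf6 ]

  t0: a2 9f ee bd f6 57 f0 08
  t1: f6 bd 57 f6 f0 57 08 f0
  t2: 08 f6 a2 bd 9f 57 ee f6
  t3: 08 f6 f6 bd a2 57 bd f6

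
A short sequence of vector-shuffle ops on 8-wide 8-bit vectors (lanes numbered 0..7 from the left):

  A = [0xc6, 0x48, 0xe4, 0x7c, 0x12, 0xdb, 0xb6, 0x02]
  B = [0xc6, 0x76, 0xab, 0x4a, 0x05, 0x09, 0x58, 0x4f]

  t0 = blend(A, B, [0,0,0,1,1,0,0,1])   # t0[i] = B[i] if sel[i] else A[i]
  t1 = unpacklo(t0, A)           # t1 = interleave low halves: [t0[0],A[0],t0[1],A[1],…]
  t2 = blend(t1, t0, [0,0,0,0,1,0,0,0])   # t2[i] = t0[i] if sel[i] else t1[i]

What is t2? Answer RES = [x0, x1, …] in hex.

RES = [0xc6, 0xc6, 0x48, 0x48, 0x05, 0xe4, 0x4a, 0x7c]

t0 = [0xc6, 0x48, 0xe4, 0x4a, 0x05, 0xdb, 0xb6, 0x4f]
t1 = [0xc6, 0xc6, 0x48, 0x48, 0xe4, 0xe4, 0x4a, 0x7c]
t2 = [0xc6, 0xc6, 0x48, 0x48, 0x05, 0xe4, 0x4a, 0x7c]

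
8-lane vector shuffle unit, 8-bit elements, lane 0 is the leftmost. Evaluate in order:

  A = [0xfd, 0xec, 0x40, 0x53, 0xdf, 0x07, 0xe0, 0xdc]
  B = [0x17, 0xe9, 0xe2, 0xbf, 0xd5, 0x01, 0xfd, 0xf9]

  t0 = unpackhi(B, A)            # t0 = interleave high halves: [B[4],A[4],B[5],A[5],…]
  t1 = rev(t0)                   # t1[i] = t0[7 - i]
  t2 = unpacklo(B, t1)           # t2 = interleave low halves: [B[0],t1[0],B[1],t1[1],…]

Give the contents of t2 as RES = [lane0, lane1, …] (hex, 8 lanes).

→ t0 |d5|df|01|07|fd|e0|f9|dc|
→ t1 |dc|f9|e0|fd|07|01|df|d5|
→ t2 |17|dc|e9|f9|e2|e0|bf|fd|

RES = [0x17, 0xdc, 0xe9, 0xf9, 0xe2, 0xe0, 0xbf, 0xfd]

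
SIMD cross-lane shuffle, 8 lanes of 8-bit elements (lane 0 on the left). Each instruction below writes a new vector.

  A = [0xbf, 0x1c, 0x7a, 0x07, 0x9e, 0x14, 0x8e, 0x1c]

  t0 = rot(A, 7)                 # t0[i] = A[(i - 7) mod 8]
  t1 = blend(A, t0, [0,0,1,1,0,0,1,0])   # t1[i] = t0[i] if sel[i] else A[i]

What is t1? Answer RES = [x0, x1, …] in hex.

→ t0 |1c|7a|07|9e|14|8e|1c|bf|
→ t1 |bf|1c|07|9e|9e|14|1c|1c|

RES = [ 0xbf  0x1c  0x07  0x9e  0x9e  0x14  0x1c  0x1c ]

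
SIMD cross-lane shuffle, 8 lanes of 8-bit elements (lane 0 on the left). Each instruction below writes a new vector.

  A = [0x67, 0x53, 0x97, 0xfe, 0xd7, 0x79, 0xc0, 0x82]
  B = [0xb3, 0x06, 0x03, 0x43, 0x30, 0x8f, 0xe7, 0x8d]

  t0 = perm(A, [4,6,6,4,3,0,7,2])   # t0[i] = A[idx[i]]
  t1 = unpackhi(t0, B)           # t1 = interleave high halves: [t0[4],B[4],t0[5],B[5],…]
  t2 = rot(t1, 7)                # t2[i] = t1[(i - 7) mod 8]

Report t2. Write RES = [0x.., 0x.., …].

RES = [ 0x30  0x67  0x8f  0x82  0xe7  0x97  0x8d  0xfe ]

  t0: d7 c0 c0 d7 fe 67 82 97
  t1: fe 30 67 8f 82 e7 97 8d
  t2: 30 67 8f 82 e7 97 8d fe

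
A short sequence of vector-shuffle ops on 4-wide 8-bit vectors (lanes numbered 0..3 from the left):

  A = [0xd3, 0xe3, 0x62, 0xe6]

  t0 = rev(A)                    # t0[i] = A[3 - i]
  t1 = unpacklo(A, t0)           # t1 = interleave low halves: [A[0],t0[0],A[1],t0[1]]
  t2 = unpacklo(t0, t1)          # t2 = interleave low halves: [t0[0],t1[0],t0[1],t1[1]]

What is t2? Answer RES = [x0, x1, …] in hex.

RES = [0xe6, 0xd3, 0x62, 0xe6]

→ t0 |e6|62|e3|d3|
→ t1 |d3|e6|e3|62|
→ t2 |e6|d3|62|e6|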